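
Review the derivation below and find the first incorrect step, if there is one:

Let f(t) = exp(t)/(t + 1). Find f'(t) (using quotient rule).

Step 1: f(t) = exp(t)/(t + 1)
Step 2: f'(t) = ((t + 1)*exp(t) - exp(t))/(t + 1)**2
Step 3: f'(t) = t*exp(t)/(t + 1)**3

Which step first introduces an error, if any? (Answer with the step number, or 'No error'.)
Step 3

Step 3 is incorrect due to a wrong exponent.
The step shows: t*exp(t)/(t + 1)**3
The correct value should be: t*exp(t)/(t + 1)**2

Explanation: The exponent -2 on t + 1 was incorrectly written as -3: the term t*exp(t)/(t + 1)**2 was incorrectly written as t*exp(t)/(t + 1)**3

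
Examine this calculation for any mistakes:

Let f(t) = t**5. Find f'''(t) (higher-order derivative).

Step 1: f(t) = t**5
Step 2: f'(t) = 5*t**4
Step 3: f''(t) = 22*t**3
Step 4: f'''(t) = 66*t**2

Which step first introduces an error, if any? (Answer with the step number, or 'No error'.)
Step 3

Step 3 is incorrect due to a wrong coefficient.
The step shows: 22*t**3
The correct value should be: 20*t**3

Explanation: The coefficient 20 was incorrectly written as 22: the term 20*t**3 was incorrectly written as 22*t**3
The later steps are derived from this incorrect expression, so the error originates in Step 3.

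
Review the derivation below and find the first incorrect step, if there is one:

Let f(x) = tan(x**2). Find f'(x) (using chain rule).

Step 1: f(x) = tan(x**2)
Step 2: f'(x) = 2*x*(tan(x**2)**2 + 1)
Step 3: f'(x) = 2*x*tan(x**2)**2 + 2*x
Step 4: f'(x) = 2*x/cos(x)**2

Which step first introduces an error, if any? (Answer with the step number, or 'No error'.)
Step 4

Step 4 is incorrect due to a wrong exponent.
The step shows: 2*x/cos(x)**2
The correct value should be: 2*x/cos(x**2)**2

Explanation: The exponent 2 on x was incorrectly written as 1: the term 2*x/cos(x**2)**2 was incorrectly written as 2*x/cos(x)**2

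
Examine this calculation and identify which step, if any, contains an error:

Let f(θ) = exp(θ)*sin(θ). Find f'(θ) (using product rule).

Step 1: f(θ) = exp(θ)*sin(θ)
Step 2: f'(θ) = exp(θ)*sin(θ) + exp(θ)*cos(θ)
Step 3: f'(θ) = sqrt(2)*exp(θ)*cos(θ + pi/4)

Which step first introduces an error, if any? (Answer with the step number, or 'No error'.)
Step 3

Step 3 is incorrect due to a wrong trig function.
The step shows: sqrt(2)*exp(θ)*cos(θ + pi/4)
The correct value should be: sqrt(2)*exp(θ)*sin(θ + pi/4)

Explanation: sin(θ + pi/4) was incorrectly written as cos(θ + pi/4): the term sqrt(2)*exp(θ)*sin(θ + pi/4) was incorrectly written as sqrt(2)*exp(θ)*cos(θ + pi/4)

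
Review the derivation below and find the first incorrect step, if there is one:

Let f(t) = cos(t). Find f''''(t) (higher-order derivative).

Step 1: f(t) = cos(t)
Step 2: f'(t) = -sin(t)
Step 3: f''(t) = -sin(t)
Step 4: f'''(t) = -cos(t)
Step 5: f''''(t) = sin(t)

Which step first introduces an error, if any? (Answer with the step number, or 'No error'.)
Step 3

Step 3 is incorrect due to a wrong trig function.
The step shows: -sin(t)
The correct value should be: -cos(t)

Explanation: cos(t) was incorrectly written as sin(t): the term -cos(t) was incorrectly written as -sin(t)
The later steps are derived from this incorrect expression, so the error originates in Step 3.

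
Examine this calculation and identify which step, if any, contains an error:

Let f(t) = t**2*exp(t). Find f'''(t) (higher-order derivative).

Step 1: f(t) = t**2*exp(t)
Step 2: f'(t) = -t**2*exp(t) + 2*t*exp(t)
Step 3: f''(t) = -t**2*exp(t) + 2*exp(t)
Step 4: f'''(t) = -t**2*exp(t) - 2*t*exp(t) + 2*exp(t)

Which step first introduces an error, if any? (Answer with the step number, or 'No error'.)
Step 2

Step 2 is incorrect due to a sign flip.
The step shows: -t**2*exp(t) + 2*t*exp(t)
The correct value should be: t**2*exp(t) + 2*t*exp(t)

Explanation: The sign of one term was flipped: the term t**2*exp(t) was incorrectly written as -t**2*exp(t)
The later steps are derived from this incorrect expression, so the error originates in Step 2.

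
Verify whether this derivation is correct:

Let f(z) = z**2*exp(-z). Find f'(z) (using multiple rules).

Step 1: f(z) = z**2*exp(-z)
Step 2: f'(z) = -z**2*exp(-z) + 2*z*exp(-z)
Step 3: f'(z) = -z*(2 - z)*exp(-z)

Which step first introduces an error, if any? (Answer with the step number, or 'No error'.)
Step 3

Step 3 is incorrect due to a sign flip.
The step shows: -z*(2 - z)*exp(-z)
The correct value should be: z*(2 - z)*exp(-z)

Explanation: The sign of the whole expression was flipped: the term z*(2 - z)*exp(-z) was incorrectly written as -z*(2 - z)*exp(-z)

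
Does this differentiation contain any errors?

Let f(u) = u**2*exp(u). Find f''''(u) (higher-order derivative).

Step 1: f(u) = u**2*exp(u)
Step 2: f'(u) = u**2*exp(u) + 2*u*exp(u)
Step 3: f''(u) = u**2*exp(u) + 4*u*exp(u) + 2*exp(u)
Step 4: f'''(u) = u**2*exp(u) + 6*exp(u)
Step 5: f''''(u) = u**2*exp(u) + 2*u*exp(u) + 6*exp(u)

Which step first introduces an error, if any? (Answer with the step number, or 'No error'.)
Step 4

Step 4 is incorrect due to a dropped term.
The step shows: u**2*exp(u) + 6*exp(u)
The correct value should be: u**2*exp(u) + 6*u*exp(u) + 6*exp(u)

Explanation: A term was dropped: the term 6*u*exp(u) was incorrectly omitted
The later steps are derived from this incorrect expression, so the error originates in Step 4.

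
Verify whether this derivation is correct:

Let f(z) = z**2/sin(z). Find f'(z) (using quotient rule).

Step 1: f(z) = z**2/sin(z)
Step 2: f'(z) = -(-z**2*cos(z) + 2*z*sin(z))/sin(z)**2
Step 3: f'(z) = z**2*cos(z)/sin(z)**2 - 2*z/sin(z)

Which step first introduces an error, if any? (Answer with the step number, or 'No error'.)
Step 2

Step 2 is incorrect due to a sign flip.
The step shows: -(-z**2*cos(z) + 2*z*sin(z))/sin(z)**2
The correct value should be: (-z**2*cos(z) + 2*z*sin(z))/sin(z)**2

Explanation: The sign of the whole expression was flipped: the term (-z**2*cos(z) + 2*z*sin(z))/sin(z)**2 was incorrectly written as -(-z**2*cos(z) + 2*z*sin(z))/sin(z)**2
The later steps are derived from this incorrect expression, so the error originates in Step 2.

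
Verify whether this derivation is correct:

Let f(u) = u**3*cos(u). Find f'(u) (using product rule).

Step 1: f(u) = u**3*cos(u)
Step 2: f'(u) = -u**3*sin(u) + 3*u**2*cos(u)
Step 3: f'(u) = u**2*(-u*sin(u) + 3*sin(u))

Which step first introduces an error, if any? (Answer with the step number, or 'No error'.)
Step 3

Step 3 is incorrect due to a wrong trig function.
The step shows: u**2*(-u*sin(u) + 3*sin(u))
The correct value should be: u**2*(-u*sin(u) + 3*cos(u))

Explanation: cos(u) was incorrectly written as sin(u): the term u**2*(-u*sin(u) + 3*cos(u)) was incorrectly written as u**2*(-u*sin(u) + 3*sin(u))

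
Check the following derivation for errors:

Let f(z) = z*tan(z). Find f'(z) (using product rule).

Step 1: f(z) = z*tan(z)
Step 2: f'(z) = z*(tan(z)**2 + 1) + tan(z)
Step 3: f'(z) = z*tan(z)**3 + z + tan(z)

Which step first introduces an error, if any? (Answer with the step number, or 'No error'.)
Step 3

Step 3 is incorrect due to a wrong exponent.
The step shows: z*tan(z)**3 + z + tan(z)
The correct value should be: z*tan(z)**2 + z + tan(z)

Explanation: The exponent 2 on tan(z) was incorrectly written as 3: the term z*tan(z)**2 was incorrectly written as z*tan(z)**3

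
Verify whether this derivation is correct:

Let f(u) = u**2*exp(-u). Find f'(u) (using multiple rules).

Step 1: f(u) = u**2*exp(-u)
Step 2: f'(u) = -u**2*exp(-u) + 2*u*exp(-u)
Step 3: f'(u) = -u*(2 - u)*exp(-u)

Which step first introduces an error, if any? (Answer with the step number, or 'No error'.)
Step 3

Step 3 is incorrect due to a sign flip.
The step shows: -u*(2 - u)*exp(-u)
The correct value should be: u*(2 - u)*exp(-u)

Explanation: The sign of the whole expression was flipped: the term u*(2 - u)*exp(-u) was incorrectly written as -u*(2 - u)*exp(-u)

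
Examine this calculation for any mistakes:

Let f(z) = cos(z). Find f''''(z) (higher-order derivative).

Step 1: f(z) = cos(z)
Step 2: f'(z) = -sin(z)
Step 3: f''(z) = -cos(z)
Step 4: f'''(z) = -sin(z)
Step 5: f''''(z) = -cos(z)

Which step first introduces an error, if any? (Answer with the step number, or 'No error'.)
Step 4

Step 4 is incorrect due to a sign flip.
The step shows: -sin(z)
The correct value should be: sin(z)

Explanation: The sign of the whole expression was flipped: the term sin(z) was incorrectly written as -sin(z)
The later steps are derived from this incorrect expression, so the error originates in Step 4.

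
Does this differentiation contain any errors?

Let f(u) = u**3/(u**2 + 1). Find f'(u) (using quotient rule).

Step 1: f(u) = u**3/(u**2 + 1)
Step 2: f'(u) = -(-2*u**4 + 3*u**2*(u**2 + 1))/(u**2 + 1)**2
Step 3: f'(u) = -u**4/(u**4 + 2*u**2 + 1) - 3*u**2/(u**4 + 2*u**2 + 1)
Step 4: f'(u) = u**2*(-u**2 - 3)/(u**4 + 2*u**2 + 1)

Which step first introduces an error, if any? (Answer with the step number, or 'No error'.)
Step 2

Step 2 is incorrect due to a sign flip.
The step shows: -(-2*u**4 + 3*u**2*(u**2 + 1))/(u**2 + 1)**2
The correct value should be: (-2*u**4 + 3*u**2*(u**2 + 1))/(u**2 + 1)**2

Explanation: The sign of the whole expression was flipped: the term (-2*u**4 + 3*u**2*(u**2 + 1))/(u**2 + 1)**2 was incorrectly written as -(-2*u**4 + 3*u**2*(u**2 + 1))/(u**2 + 1)**2
The later steps are derived from this incorrect expression, so the error originates in Step 2.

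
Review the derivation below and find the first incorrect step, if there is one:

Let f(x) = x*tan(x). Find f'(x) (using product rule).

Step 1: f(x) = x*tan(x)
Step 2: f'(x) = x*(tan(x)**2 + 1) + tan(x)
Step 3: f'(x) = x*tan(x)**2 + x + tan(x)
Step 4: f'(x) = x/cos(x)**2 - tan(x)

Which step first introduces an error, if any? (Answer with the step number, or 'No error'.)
Step 4

Step 4 is incorrect due to a sign flip.
The step shows: x/cos(x)**2 - tan(x)
The correct value should be: x/cos(x)**2 + tan(x)

Explanation: The sign of one term was flipped: the term tan(x) was incorrectly written as -tan(x)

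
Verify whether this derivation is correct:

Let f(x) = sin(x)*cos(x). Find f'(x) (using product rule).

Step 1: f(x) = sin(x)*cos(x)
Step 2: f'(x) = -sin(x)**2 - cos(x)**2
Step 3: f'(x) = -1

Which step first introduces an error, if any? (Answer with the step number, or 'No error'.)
Step 2

Step 2 is incorrect due to a sign flip.
The step shows: -sin(x)**2 - cos(x)**2
The correct value should be: -sin(x)**2 + cos(x)**2

Explanation: The sign of one term was flipped: the term cos(x)**2 was incorrectly written as -cos(x)**2
The later steps are derived from this incorrect expression, so the error originates in Step 2.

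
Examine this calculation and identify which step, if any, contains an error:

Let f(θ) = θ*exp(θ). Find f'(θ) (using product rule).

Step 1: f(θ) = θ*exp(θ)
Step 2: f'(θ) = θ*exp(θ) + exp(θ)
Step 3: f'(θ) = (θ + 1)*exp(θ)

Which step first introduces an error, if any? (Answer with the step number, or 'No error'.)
No error

All steps in this derivation are correct.
The final answer f'(θ) = (θ + 1)*exp(θ) is valid.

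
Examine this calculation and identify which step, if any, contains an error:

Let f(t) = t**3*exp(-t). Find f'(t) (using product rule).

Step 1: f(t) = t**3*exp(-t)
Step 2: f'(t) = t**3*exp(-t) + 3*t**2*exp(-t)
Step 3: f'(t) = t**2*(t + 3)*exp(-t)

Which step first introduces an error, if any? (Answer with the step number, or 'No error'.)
Step 2

Step 2 is incorrect due to a sign flip.
The step shows: t**3*exp(-t) + 3*t**2*exp(-t)
The correct value should be: -t**3*exp(-t) + 3*t**2*exp(-t)

Explanation: The sign of one term was flipped: the term -t**3*exp(-t) was incorrectly written as t**3*exp(-t)
The later steps are derived from this incorrect expression, so the error originates in Step 2.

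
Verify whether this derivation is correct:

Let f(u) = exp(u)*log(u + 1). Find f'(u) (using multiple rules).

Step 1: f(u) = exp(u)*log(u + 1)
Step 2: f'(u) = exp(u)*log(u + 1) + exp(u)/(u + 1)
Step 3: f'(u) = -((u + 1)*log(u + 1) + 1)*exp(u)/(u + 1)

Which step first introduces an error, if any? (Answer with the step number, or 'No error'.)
Step 3

Step 3 is incorrect due to a sign flip.
The step shows: -((u + 1)*log(u + 1) + 1)*exp(u)/(u + 1)
The correct value should be: ((u + 1)*log(u + 1) + 1)*exp(u)/(u + 1)

Explanation: The sign of the whole expression was flipped: the term ((u + 1)*log(u + 1) + 1)*exp(u)/(u + 1) was incorrectly written as -((u + 1)*log(u + 1) + 1)*exp(u)/(u + 1)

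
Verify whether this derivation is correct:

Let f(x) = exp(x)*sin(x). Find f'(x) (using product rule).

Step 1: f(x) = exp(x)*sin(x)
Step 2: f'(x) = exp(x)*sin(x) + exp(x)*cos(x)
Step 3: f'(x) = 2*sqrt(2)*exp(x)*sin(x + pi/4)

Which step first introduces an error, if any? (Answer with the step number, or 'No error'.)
Step 3

Step 3 is incorrect due to a wrong exponent.
The step shows: 2*sqrt(2)*exp(x)*sin(x + pi/4)
The correct value should be: sqrt(2)*exp(x)*sin(x + pi/4)

Explanation: The exponent 1/2 on 2 was incorrectly written as 3/2: the term sqrt(2)*exp(x)*sin(x + pi/4) was incorrectly written as 2*sqrt(2)*exp(x)*sin(x + pi/4)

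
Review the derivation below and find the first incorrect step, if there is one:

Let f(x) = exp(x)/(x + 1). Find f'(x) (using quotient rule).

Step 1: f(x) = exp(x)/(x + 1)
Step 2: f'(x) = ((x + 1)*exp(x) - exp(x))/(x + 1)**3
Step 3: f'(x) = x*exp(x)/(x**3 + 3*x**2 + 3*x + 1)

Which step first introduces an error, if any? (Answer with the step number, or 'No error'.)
Step 2

Step 2 is incorrect due to a wrong exponent.
The step shows: ((x + 1)*exp(x) - exp(x))/(x + 1)**3
The correct value should be: ((x + 1)*exp(x) - exp(x))/(x + 1)**2

Explanation: The exponent -2 on x + 1 was incorrectly written as -3: the term ((x + 1)*exp(x) - exp(x))/(x + 1)**2 was incorrectly written as ((x + 1)*exp(x) - exp(x))/(x + 1)**3
The later steps are derived from this incorrect expression, so the error originates in Step 2.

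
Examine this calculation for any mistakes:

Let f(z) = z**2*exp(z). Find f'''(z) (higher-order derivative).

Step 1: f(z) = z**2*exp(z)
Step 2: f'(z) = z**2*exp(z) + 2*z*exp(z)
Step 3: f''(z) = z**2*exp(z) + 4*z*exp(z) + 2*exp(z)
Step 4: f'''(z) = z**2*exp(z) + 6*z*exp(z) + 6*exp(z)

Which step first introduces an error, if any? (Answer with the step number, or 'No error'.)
No error

All steps in this derivation are correct.
The final answer f'''(z) = z**2*exp(z) + 6*z*exp(z) + 6*exp(z) is valid.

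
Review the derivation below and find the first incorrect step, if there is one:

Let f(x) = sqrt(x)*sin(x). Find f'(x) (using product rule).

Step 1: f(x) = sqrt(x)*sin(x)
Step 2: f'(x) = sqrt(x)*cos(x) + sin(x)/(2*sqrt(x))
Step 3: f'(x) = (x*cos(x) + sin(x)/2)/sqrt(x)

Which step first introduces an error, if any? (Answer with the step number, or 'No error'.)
No error

All steps in this derivation are correct.
The final answer f'(x) = (x*cos(x) + sin(x)/2)/sqrt(x) is valid.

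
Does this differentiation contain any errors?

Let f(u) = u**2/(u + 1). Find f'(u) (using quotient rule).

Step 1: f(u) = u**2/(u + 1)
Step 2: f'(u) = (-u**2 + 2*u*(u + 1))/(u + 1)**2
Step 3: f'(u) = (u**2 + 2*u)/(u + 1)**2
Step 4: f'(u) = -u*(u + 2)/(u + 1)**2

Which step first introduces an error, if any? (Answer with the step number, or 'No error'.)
Step 4

Step 4 is incorrect due to a sign flip.
The step shows: -u*(u + 2)/(u + 1)**2
The correct value should be: u*(u + 2)/(u + 1)**2

Explanation: The sign of the whole expression was flipped: the term u*(u + 2)/(u + 1)**2 was incorrectly written as -u*(u + 2)/(u + 1)**2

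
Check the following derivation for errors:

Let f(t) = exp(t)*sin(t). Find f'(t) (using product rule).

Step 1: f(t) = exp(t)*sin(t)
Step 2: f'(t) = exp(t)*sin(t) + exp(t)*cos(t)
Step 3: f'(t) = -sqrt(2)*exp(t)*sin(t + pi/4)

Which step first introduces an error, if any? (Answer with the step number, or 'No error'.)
Step 3

Step 3 is incorrect due to a sign flip.
The step shows: -sqrt(2)*exp(t)*sin(t + pi/4)
The correct value should be: sqrt(2)*exp(t)*sin(t + pi/4)

Explanation: The sign of the whole expression was flipped: the term sqrt(2)*exp(t)*sin(t + pi/4) was incorrectly written as -sqrt(2)*exp(t)*sin(t + pi/4)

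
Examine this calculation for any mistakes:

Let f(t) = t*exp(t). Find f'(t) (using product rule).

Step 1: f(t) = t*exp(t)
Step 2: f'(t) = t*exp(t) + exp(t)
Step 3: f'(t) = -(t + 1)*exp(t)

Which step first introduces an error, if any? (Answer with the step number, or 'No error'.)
Step 3

Step 3 is incorrect due to a sign flip.
The step shows: -(t + 1)*exp(t)
The correct value should be: (t + 1)*exp(t)

Explanation: The sign of the whole expression was flipped: the term (t + 1)*exp(t) was incorrectly written as -(t + 1)*exp(t)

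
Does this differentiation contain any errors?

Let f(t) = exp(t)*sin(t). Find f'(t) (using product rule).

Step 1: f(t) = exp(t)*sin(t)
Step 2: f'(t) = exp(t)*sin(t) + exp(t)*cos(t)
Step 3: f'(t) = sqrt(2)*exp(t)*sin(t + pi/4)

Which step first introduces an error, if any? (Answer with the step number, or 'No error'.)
No error

All steps in this derivation are correct.
The final answer f'(t) = sqrt(2)*exp(t)*sin(t + pi/4) is valid.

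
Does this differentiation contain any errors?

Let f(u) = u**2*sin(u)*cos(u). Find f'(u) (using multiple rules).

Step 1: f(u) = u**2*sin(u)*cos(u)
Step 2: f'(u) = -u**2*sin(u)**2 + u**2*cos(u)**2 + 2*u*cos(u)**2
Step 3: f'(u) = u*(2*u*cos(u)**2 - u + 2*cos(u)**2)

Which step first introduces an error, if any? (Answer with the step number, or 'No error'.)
Step 2

Step 2 is incorrect due to a wrong trig function.
The step shows: -u**2*sin(u)**2 + u**2*cos(u)**2 + 2*u*cos(u)**2
The correct value should be: -u**2*sin(u)**2 + u**2*cos(u)**2 + 2*u*sin(u)*cos(u)

Explanation: sin(u) was incorrectly written as cos(u): the term 2*u*sin(u)*cos(u) was incorrectly written as 2*u*cos(u)**2
The later steps are derived from this incorrect expression, so the error originates in Step 2.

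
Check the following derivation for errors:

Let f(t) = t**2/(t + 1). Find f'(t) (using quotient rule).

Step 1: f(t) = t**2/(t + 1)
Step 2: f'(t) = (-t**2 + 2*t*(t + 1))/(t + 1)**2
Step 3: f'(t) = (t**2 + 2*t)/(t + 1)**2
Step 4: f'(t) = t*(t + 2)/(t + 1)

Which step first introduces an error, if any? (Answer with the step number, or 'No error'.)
Step 4

Step 4 is incorrect due to a wrong exponent.
The step shows: t*(t + 2)/(t + 1)
The correct value should be: t*(t + 2)/(t + 1)**2

Explanation: The exponent -2 on t + 1 was incorrectly written as -1: the term t*(t + 2)/(t + 1)**2 was incorrectly written as t*(t + 2)/(t + 1)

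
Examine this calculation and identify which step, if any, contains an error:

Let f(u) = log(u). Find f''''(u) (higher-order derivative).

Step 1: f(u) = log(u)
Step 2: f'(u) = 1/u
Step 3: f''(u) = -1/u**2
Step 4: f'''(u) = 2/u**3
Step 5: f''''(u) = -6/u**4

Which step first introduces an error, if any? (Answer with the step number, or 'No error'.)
No error

All steps in this derivation are correct.
The final answer f''''(u) = -6/u**4 is valid.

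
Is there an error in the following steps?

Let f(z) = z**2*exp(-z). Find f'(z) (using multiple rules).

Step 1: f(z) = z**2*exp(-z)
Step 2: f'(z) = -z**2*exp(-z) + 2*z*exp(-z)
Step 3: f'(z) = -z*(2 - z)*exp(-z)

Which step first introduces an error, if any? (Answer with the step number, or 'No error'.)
Step 3

Step 3 is incorrect due to a sign flip.
The step shows: -z*(2 - z)*exp(-z)
The correct value should be: z*(2 - z)*exp(-z)

Explanation: The sign of the whole expression was flipped: the term z*(2 - z)*exp(-z) was incorrectly written as -z*(2 - z)*exp(-z)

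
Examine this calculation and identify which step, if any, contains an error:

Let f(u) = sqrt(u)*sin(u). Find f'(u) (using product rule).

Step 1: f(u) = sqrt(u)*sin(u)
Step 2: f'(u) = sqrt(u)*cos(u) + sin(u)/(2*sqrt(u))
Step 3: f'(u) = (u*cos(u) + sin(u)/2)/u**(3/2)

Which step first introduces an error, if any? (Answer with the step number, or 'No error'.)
Step 3

Step 3 is incorrect due to a wrong exponent.
The step shows: (u*cos(u) + sin(u)/2)/u**(3/2)
The correct value should be: (u*cos(u) + sin(u)/2)/sqrt(u)

Explanation: The exponent -1/2 on u was incorrectly written as -3/2: the term (u*cos(u) + sin(u)/2)/sqrt(u) was incorrectly written as (u*cos(u) + sin(u)/2)/u**(3/2)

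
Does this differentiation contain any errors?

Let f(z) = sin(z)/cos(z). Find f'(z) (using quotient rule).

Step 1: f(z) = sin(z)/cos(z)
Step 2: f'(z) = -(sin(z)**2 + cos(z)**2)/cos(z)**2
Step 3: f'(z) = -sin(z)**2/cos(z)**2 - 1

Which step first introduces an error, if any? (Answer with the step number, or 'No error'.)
Step 2

Step 2 is incorrect due to a sign flip.
The step shows: -(sin(z)**2 + cos(z)**2)/cos(z)**2
The correct value should be: (sin(z)**2 + cos(z)**2)/cos(z)**2

Explanation: The sign of the whole expression was flipped: the term (sin(z)**2 + cos(z)**2)/cos(z)**2 was incorrectly written as -(sin(z)**2 + cos(z)**2)/cos(z)**2
The later steps are derived from this incorrect expression, so the error originates in Step 2.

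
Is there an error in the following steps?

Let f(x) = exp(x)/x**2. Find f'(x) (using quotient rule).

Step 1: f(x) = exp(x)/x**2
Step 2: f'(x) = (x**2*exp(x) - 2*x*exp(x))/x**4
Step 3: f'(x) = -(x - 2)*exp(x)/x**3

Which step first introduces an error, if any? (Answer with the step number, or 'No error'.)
Step 3

Step 3 is incorrect due to a sign flip.
The step shows: -(x - 2)*exp(x)/x**3
The correct value should be: (x - 2)*exp(x)/x**3

Explanation: The sign of the whole expression was flipped: the term (x - 2)*exp(x)/x**3 was incorrectly written as -(x - 2)*exp(x)/x**3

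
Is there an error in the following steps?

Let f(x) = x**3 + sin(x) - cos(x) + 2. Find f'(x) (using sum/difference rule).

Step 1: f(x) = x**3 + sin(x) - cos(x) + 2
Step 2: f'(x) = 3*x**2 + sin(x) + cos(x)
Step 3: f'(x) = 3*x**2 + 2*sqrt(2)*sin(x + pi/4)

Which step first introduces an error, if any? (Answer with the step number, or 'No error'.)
Step 3

Step 3 is incorrect due to a wrong exponent.
The step shows: 3*x**2 + 2*sqrt(2)*sin(x + pi/4)
The correct value should be: 3*x**2 + sqrt(2)*sin(x + pi/4)

Explanation: The exponent 1/2 on 2 was incorrectly written as 3/2: the term sqrt(2)*sin(x + pi/4) was incorrectly written as 2*sqrt(2)*sin(x + pi/4)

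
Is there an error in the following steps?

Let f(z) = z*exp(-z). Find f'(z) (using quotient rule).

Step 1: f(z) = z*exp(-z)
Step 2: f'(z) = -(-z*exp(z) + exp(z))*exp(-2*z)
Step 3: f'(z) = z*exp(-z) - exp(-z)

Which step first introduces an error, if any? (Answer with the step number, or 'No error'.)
Step 2

Step 2 is incorrect due to a sign flip.
The step shows: -(-z*exp(z) + exp(z))*exp(-2*z)
The correct value should be: (-z*exp(z) + exp(z))*exp(-2*z)

Explanation: The sign of the whole expression was flipped: the term (-z*exp(z) + exp(z))*exp(-2*z) was incorrectly written as -(-z*exp(z) + exp(z))*exp(-2*z)
The later steps are derived from this incorrect expression, so the error originates in Step 2.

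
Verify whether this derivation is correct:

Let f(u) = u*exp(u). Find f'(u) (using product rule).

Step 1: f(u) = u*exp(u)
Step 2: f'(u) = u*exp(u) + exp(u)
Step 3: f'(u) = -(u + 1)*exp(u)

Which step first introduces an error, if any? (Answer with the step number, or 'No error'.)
Step 3

Step 3 is incorrect due to a sign flip.
The step shows: -(u + 1)*exp(u)
The correct value should be: (u + 1)*exp(u)

Explanation: The sign of the whole expression was flipped: the term (u + 1)*exp(u) was incorrectly written as -(u + 1)*exp(u)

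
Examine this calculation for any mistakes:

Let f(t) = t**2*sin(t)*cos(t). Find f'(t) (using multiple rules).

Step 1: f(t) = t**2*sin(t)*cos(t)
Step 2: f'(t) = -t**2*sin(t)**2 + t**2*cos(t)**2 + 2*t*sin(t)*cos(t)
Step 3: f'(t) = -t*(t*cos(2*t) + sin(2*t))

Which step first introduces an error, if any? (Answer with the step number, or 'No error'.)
Step 3

Step 3 is incorrect due to a sign flip.
The step shows: -t*(t*cos(2*t) + sin(2*t))
The correct value should be: t*(t*cos(2*t) + sin(2*t))

Explanation: The sign of the whole expression was flipped: the term t*(t*cos(2*t) + sin(2*t)) was incorrectly written as -t*(t*cos(2*t) + sin(2*t))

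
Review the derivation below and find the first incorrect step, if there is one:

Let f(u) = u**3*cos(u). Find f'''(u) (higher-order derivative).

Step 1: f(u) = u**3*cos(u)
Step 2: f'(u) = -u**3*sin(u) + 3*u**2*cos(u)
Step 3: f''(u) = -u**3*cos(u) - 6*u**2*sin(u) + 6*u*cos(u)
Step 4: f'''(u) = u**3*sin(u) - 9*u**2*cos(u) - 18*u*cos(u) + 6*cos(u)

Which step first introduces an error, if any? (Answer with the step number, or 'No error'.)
Step 4

Step 4 is incorrect due to a wrong trig function.
The step shows: u**3*sin(u) - 9*u**2*cos(u) - 18*u*cos(u) + 6*cos(u)
The correct value should be: u**3*sin(u) - 9*u**2*cos(u) - 18*u*sin(u) + 6*cos(u)

Explanation: sin(u) was incorrectly written as cos(u): the term -18*u*sin(u) was incorrectly written as -18*u*cos(u)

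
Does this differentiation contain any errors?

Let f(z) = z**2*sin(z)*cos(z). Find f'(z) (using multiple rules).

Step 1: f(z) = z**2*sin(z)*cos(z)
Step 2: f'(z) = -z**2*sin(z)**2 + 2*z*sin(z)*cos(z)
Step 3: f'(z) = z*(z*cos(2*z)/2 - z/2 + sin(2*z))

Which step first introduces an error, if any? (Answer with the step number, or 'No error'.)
Step 2

Step 2 is incorrect due to a dropped term.
The step shows: -z**2*sin(z)**2 + 2*z*sin(z)*cos(z)
The correct value should be: -z**2*sin(z)**2 + z**2*cos(z)**2 + 2*z*sin(z)*cos(z)

Explanation: A term was dropped: the term z**2*cos(z)**2 was incorrectly omitted
The later steps are derived from this incorrect expression, so the error originates in Step 2.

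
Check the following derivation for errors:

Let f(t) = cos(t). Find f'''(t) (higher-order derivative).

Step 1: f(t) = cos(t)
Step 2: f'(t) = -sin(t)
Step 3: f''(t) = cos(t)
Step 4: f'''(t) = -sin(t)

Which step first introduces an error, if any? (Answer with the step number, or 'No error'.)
Step 3

Step 3 is incorrect due to a sign flip.
The step shows: cos(t)
The correct value should be: -cos(t)

Explanation: The sign of the whole expression was flipped: the term -cos(t) was incorrectly written as cos(t)
The later steps are derived from this incorrect expression, so the error originates in Step 3.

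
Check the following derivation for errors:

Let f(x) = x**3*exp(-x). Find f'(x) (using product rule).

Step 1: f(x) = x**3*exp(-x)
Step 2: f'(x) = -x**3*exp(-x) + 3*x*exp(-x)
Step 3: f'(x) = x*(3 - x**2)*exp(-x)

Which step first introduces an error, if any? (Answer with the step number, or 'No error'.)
Step 2

Step 2 is incorrect due to a wrong exponent.
The step shows: -x**3*exp(-x) + 3*x*exp(-x)
The correct value should be: -x**3*exp(-x) + 3*x**2*exp(-x)

Explanation: The exponent 2 on x was incorrectly written as 1: the term 3*x**2*exp(-x) was incorrectly written as 3*x*exp(-x)
The later steps are derived from this incorrect expression, so the error originates in Step 2.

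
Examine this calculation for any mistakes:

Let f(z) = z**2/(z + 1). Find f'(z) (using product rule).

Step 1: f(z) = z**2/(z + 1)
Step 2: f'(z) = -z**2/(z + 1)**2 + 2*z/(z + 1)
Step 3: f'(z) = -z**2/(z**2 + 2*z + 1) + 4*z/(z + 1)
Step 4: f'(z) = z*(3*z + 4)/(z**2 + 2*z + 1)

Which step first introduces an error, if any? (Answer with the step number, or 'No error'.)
Step 3

Step 3 is incorrect due to a wrong coefficient.
The step shows: -z**2/(z**2 + 2*z + 1) + 4*z/(z + 1)
The correct value should be: -z**2/(z**2 + 2*z + 1) + 2*z/(z + 1)

Explanation: The coefficient 2 was incorrectly written as 4: the term 2*z/(z + 1) was incorrectly written as 4*z/(z + 1)
The later steps are derived from this incorrect expression, so the error originates in Step 3.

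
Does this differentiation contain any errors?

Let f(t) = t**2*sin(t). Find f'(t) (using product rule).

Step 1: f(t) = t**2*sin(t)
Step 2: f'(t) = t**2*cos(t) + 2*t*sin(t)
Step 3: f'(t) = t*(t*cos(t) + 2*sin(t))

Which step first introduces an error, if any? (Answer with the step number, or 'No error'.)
No error

All steps in this derivation are correct.
The final answer f'(t) = t*(t*cos(t) + 2*sin(t)) is valid.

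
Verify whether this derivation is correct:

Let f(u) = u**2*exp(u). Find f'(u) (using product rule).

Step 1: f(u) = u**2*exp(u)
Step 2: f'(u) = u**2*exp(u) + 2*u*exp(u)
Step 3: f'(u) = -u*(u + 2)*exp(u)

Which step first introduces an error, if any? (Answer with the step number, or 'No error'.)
Step 3

Step 3 is incorrect due to a sign flip.
The step shows: -u*(u + 2)*exp(u)
The correct value should be: u*(u + 2)*exp(u)

Explanation: The sign of the whole expression was flipped: the term u*(u + 2)*exp(u) was incorrectly written as -u*(u + 2)*exp(u)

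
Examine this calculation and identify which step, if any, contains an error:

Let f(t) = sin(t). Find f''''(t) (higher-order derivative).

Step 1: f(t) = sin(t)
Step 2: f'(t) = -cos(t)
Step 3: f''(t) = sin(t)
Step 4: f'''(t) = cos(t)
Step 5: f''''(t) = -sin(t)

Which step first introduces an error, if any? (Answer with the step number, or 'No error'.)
Step 2

Step 2 is incorrect due to a sign flip.
The step shows: -cos(t)
The correct value should be: cos(t)

Explanation: The sign of the whole expression was flipped: the term cos(t) was incorrectly written as -cos(t)
The later steps are derived from this incorrect expression, so the error originates in Step 2.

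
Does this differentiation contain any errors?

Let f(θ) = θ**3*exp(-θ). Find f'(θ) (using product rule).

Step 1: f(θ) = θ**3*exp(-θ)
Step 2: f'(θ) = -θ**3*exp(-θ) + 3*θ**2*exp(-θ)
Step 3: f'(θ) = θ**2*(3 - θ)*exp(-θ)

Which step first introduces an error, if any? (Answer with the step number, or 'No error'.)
No error

All steps in this derivation are correct.
The final answer f'(θ) = θ**2*(3 - θ)*exp(-θ) is valid.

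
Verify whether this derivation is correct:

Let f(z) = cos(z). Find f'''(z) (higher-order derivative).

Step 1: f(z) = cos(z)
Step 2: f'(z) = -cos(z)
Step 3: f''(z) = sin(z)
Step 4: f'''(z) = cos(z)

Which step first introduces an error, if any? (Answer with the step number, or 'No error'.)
Step 2

Step 2 is incorrect due to a wrong trig function.
The step shows: -cos(z)
The correct value should be: -sin(z)

Explanation: sin(z) was incorrectly written as cos(z): the term -sin(z) was incorrectly written as -cos(z)
The later steps are derived from this incorrect expression, so the error originates in Step 2.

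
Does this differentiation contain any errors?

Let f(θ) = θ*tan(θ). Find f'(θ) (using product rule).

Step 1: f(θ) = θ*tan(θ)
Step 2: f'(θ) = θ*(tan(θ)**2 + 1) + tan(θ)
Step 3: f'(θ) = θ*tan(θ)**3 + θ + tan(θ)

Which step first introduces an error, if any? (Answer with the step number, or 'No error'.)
Step 3

Step 3 is incorrect due to a wrong exponent.
The step shows: θ*tan(θ)**3 + θ + tan(θ)
The correct value should be: θ*tan(θ)**2 + θ + tan(θ)

Explanation: The exponent 2 on tan(θ) was incorrectly written as 3: the term θ*tan(θ)**2 was incorrectly written as θ*tan(θ)**3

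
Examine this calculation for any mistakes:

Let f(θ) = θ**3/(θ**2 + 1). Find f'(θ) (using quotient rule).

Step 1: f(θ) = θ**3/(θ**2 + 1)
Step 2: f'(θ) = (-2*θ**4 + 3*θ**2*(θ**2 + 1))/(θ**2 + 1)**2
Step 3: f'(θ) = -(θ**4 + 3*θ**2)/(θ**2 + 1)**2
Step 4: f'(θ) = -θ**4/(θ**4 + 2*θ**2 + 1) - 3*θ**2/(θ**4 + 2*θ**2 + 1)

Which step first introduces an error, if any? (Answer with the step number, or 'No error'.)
Step 3

Step 3 is incorrect due to a sign flip.
The step shows: -(θ**4 + 3*θ**2)/(θ**2 + 1)**2
The correct value should be: (θ**4 + 3*θ**2)/(θ**2 + 1)**2

Explanation: The sign of the whole expression was flipped: the term (θ**4 + 3*θ**2)/(θ**2 + 1)**2 was incorrectly written as -(θ**4 + 3*θ**2)/(θ**2 + 1)**2
The later steps are derived from this incorrect expression, so the error originates in Step 3.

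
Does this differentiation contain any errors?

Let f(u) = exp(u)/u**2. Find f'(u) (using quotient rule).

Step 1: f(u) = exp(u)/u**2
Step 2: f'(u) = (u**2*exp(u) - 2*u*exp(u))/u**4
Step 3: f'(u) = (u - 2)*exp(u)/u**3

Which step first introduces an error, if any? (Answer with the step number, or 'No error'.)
No error

All steps in this derivation are correct.
The final answer f'(u) = (u - 2)*exp(u)/u**3 is valid.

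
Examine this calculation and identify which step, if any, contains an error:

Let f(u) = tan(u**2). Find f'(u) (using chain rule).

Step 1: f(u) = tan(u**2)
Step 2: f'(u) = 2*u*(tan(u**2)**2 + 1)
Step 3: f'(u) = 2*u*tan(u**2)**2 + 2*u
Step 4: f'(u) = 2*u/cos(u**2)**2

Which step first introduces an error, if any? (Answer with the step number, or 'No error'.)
No error

All steps in this derivation are correct.
The final answer f'(u) = 2*u/cos(u**2)**2 is valid.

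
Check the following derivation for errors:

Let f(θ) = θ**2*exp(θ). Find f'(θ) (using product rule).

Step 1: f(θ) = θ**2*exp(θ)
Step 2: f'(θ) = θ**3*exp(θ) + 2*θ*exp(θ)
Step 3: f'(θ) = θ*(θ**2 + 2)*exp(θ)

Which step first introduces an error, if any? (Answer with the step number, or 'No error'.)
Step 2

Step 2 is incorrect due to a wrong exponent.
The step shows: θ**3*exp(θ) + 2*θ*exp(θ)
The correct value should be: θ**2*exp(θ) + 2*θ*exp(θ)

Explanation: The exponent 2 on θ was incorrectly written as 3: the term θ**2*exp(θ) was incorrectly written as θ**3*exp(θ)
The later steps are derived from this incorrect expression, so the error originates in Step 2.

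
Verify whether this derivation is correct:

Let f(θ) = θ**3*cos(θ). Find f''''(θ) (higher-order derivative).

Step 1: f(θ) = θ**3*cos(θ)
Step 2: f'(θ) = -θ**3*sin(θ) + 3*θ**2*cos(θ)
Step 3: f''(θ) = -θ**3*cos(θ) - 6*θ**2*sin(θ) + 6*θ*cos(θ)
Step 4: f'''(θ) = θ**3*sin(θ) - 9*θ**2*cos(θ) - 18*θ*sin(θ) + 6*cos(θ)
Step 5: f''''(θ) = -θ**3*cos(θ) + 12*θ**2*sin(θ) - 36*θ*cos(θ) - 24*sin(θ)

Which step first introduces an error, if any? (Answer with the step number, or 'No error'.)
Step 5

Step 5 is incorrect due to a sign flip.
The step shows: -θ**3*cos(θ) + 12*θ**2*sin(θ) - 36*θ*cos(θ) - 24*sin(θ)
The correct value should be: θ**3*cos(θ) + 12*θ**2*sin(θ) - 36*θ*cos(θ) - 24*sin(θ)

Explanation: The sign of one term was flipped: the term θ**3*cos(θ) was incorrectly written as -θ**3*cos(θ)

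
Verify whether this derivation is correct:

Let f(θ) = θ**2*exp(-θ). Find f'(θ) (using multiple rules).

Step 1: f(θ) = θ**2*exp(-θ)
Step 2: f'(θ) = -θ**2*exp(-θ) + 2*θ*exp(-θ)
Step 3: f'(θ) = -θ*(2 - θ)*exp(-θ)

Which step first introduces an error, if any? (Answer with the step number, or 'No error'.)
Step 3

Step 3 is incorrect due to a sign flip.
The step shows: -θ*(2 - θ)*exp(-θ)
The correct value should be: θ*(2 - θ)*exp(-θ)

Explanation: The sign of the whole expression was flipped: the term θ*(2 - θ)*exp(-θ) was incorrectly written as -θ*(2 - θ)*exp(-θ)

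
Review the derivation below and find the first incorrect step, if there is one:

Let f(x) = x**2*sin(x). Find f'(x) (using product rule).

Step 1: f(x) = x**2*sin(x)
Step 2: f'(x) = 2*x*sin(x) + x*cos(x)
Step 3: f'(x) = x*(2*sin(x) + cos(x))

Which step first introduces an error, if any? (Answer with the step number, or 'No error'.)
Step 2

Step 2 is incorrect due to a wrong exponent.
The step shows: 2*x*sin(x) + x*cos(x)
The correct value should be: x**2*cos(x) + 2*x*sin(x)

Explanation: The exponent 2 on x was incorrectly written as 1: the term x**2*cos(x) was incorrectly written as x*cos(x)
The later steps are derived from this incorrect expression, so the error originates in Step 2.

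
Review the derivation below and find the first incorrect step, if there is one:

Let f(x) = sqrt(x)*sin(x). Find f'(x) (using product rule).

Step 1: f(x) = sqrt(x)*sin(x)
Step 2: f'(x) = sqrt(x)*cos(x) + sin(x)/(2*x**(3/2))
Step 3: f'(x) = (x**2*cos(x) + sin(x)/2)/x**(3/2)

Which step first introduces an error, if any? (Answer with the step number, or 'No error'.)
Step 2

Step 2 is incorrect due to a wrong exponent.
The step shows: sqrt(x)*cos(x) + sin(x)/(2*x**(3/2))
The correct value should be: sqrt(x)*cos(x) + sin(x)/(2*sqrt(x))

Explanation: The exponent -1/2 on x was incorrectly written as -3/2: the term sin(x)/(2*sqrt(x)) was incorrectly written as sin(x)/(2*x**(3/2))
The later steps are derived from this incorrect expression, so the error originates in Step 2.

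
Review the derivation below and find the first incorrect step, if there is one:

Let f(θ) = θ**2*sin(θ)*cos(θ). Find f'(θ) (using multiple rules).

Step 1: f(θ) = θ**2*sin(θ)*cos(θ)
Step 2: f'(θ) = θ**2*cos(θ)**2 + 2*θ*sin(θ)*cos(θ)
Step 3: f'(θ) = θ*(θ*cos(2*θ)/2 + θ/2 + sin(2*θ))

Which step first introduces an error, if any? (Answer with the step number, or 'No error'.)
Step 2

Step 2 is incorrect due to a dropped term.
The step shows: θ**2*cos(θ)**2 + 2*θ*sin(θ)*cos(θ)
The correct value should be: -θ**2*sin(θ)**2 + θ**2*cos(θ)**2 + 2*θ*sin(θ)*cos(θ)

Explanation: A term was dropped: the term -θ**2*sin(θ)**2 was incorrectly omitted
The later steps are derived from this incorrect expression, so the error originates in Step 2.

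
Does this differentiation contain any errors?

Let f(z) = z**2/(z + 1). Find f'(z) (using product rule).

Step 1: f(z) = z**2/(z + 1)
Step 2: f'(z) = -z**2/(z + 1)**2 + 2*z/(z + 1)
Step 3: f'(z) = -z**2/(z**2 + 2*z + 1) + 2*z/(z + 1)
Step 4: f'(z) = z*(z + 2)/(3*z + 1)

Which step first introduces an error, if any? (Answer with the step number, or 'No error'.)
Step 4

Step 4 is incorrect due to a wrong exponent.
The step shows: z*(z + 2)/(3*z + 1)
The correct value should be: z*(z + 2)/(z**2 + 2*z + 1)

Explanation: The exponent 2 on z was incorrectly written as 1: the term z*(z + 2)/(z**2 + 2*z + 1) was incorrectly written as z*(z + 2)/(3*z + 1)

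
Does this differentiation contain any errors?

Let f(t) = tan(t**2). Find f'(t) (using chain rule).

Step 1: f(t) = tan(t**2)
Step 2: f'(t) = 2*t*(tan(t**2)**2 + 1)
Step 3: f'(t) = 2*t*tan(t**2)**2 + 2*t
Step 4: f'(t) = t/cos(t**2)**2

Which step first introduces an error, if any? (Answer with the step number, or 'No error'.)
Step 4

Step 4 is incorrect due to a wrong coefficient.
The step shows: t/cos(t**2)**2
The correct value should be: 2*t/cos(t**2)**2

Explanation: The coefficient 2 was incorrectly written as 1: the term 2*t/cos(t**2)**2 was incorrectly written as t/cos(t**2)**2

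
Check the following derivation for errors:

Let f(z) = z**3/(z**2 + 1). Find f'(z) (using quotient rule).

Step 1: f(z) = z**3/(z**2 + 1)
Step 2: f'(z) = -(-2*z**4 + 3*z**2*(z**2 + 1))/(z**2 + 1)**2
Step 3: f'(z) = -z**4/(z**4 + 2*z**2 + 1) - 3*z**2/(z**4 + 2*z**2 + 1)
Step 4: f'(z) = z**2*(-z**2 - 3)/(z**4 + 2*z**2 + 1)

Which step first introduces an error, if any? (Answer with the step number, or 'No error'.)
Step 2

Step 2 is incorrect due to a sign flip.
The step shows: -(-2*z**4 + 3*z**2*(z**2 + 1))/(z**2 + 1)**2
The correct value should be: (-2*z**4 + 3*z**2*(z**2 + 1))/(z**2 + 1)**2

Explanation: The sign of the whole expression was flipped: the term (-2*z**4 + 3*z**2*(z**2 + 1))/(z**2 + 1)**2 was incorrectly written as -(-2*z**4 + 3*z**2*(z**2 + 1))/(z**2 + 1)**2
The later steps are derived from this incorrect expression, so the error originates in Step 2.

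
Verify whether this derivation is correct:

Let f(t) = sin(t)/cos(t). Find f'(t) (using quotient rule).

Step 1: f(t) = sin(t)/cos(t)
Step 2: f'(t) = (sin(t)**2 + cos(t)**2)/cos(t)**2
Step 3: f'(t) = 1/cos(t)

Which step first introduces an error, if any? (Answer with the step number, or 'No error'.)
Step 3

Step 3 is incorrect due to a wrong exponent.
The step shows: 1/cos(t)
The correct value should be: cos(t)**(-2)

Explanation: The exponent -2 on cos(t) was incorrectly written as -1: the term cos(t)**(-2) was incorrectly written as 1/cos(t)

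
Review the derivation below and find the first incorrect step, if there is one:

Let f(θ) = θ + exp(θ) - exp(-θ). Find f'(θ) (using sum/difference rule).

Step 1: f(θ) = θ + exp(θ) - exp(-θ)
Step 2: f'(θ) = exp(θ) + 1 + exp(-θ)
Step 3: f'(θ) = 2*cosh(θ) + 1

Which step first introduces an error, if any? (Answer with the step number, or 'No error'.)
No error

All steps in this derivation are correct.
The final answer f'(θ) = 2*cosh(θ) + 1 is valid.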